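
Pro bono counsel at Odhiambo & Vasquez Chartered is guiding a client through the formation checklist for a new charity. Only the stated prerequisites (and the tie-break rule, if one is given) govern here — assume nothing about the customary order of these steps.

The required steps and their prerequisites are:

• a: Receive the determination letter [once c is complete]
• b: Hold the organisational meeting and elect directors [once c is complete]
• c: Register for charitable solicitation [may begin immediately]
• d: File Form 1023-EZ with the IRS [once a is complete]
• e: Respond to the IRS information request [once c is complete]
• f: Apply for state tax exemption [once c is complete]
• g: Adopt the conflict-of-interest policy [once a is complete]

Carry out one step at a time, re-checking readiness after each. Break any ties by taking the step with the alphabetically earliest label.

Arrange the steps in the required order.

c → a → b → d → e → f → g

c is the only step with nothing outstanding, so it goes first.
a, b, e and f are all available; a has the earlier label → a.
Now b, d, e, f and g have their prerequisites met. b has the earlier label, so b next.
Now d, e, f and g have their prerequisites met. d has the earlier label, so d next.
Now e, f and g have their prerequisites met. e has the earlier label, so e next.
Ready: f and g. f has the earlier label → f.
g is the only step now ready → g.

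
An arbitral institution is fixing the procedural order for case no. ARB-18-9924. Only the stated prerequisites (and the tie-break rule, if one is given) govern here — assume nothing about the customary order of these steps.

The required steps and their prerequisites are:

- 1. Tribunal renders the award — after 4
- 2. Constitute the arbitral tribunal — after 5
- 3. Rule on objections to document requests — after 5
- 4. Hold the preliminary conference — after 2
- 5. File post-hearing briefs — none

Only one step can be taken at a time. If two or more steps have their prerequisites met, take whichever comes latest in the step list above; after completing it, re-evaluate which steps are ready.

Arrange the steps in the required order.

Only 5 has no prerequisites, so it is first.
3 and 2 are both available; 3 is listed later → 3.
That leaves 2 as the only ready step → 2.
4 needed 2, now all done → 4.
1 needed 4, now all done → 1.

5 → 3 → 2 → 4 → 1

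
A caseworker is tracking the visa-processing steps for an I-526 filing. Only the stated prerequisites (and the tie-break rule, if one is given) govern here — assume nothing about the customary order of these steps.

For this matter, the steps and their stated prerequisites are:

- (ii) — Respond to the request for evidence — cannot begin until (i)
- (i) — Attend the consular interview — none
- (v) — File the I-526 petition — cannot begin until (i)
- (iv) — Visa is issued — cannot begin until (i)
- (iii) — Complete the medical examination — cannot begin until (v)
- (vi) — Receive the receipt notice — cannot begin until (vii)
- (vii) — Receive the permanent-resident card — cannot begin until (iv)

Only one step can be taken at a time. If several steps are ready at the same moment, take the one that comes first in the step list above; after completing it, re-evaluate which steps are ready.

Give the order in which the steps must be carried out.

(i), (ii), (v), (iv), (iii), (vii), (vi)

(i) has no prerequisites → (i) first.
Ready: (ii), (v) and (iv). (ii) is listed earlier → (ii).
Ready: (v) and (iv). (v) is listed earlier → (v).
(iii) now also ready, so the ready set is {(iv), (iii)}; (iv) is listed earlier → (iv).
Now (iii) and (vii) have their prerequisites met. (iii) is listed earlier, so (iii) next.
That leaves (vii) as the only ready step → (vii).
(vi) is the only step now ready → (vi).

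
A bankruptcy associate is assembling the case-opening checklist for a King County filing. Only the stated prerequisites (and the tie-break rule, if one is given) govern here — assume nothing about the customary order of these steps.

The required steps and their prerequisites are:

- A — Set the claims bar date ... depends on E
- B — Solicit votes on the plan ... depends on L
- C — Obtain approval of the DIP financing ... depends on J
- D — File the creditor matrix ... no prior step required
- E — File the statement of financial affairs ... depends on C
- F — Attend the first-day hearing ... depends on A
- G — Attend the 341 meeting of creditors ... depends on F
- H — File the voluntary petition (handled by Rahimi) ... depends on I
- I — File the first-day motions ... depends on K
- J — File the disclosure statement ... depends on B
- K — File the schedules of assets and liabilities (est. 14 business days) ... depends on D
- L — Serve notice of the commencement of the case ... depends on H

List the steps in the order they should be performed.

Only D has no prerequisites, so it is first.
That leaves K as the only ready step → K.
I is the only step now ready → I.
That leaves H as the only ready step → H.
That leaves L as the only ready step → L.
Next only B has its prerequisites met → B.
J needed B, now all done → J.
That leaves C as the only ready step → C.
Next only E has its prerequisites met → E.
A is the only step now ready → A.
F needed A, now all done → F.
Next only G has its prerequisites met → G.

D → K → I → H → L → B → J → C → E → A → F → G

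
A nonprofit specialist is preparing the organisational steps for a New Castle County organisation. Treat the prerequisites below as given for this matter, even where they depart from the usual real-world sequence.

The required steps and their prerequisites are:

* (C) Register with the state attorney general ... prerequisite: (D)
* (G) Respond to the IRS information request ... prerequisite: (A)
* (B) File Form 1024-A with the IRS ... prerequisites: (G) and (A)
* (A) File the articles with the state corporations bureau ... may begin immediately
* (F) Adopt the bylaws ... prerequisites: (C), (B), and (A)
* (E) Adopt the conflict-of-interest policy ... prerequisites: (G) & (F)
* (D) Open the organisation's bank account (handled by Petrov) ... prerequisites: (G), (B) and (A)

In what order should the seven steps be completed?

(A) (G) (B) (D) (C) (F) (E)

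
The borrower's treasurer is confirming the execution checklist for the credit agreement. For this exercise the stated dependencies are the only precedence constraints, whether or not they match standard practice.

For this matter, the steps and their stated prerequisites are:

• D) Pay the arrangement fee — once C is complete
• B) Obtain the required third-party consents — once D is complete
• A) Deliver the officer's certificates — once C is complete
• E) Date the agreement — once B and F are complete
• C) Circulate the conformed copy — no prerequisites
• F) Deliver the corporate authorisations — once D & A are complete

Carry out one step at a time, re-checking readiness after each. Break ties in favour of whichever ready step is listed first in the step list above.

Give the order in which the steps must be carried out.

Only C has no prerequisites, so it is first.
Ready: D and A. D is listed earlier → D.
B and A are both available; B is listed earlier → B.
Next only A has its prerequisites met → A.
F is the only step now ready → F.
That leaves E as the only ready step → E.

C D B A F E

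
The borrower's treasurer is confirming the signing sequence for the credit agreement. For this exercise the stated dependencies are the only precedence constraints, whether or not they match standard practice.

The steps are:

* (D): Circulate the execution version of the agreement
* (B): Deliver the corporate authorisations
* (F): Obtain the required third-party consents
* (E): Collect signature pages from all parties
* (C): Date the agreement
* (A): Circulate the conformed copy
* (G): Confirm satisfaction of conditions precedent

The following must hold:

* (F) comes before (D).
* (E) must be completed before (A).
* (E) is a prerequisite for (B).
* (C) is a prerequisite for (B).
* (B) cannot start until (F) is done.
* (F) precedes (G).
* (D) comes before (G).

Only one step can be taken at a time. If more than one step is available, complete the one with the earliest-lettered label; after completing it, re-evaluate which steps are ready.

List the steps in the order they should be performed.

(C), (E), (A), (F), (B), (D), (G)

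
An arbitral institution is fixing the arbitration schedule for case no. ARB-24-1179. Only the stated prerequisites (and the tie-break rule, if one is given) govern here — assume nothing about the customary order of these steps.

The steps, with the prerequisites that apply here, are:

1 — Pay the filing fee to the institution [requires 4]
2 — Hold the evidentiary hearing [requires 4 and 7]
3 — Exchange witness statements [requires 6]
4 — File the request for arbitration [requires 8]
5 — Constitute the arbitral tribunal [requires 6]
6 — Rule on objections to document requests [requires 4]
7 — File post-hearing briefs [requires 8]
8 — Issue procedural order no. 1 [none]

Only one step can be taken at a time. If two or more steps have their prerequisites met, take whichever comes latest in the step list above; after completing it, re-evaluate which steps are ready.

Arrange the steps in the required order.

8 7 4 6 5 3 2 1

8 has no prerequisites → 8 first.
Ready: 7 and 4. 7 is listed later → 7.
That leaves 4 as the only ready step → 4.
Now 6, 2 and 1 have their prerequisites met. 6 is listed later, so 6 next.
Ready: 5, 3, 2 and 1. 5 is listed later → 5.
3, 2 and 1 are all available; 3 is listed later → 3.
Now 2 and 1 have their prerequisites met. 2 is listed later, so 2 next.
1 needed 4, now all done → 1.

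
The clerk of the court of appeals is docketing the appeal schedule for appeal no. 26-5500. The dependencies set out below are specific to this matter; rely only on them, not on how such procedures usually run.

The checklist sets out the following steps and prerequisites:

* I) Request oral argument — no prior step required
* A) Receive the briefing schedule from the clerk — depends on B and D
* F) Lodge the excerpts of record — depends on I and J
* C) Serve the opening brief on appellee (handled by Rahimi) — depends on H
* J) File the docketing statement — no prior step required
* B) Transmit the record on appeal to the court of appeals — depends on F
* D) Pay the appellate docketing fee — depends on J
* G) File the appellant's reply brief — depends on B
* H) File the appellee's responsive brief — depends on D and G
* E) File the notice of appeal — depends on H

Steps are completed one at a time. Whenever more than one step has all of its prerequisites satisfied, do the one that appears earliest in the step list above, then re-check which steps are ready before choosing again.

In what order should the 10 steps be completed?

I J F B D A G H C E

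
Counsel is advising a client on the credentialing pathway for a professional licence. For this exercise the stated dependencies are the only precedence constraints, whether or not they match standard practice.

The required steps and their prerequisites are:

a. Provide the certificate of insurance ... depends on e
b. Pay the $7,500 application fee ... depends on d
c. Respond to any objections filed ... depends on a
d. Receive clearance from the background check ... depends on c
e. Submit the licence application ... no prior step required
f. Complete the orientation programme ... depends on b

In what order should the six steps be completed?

e, a, c, d, b, f

e has no prerequisites → e first.
That leaves a as the only ready step → a.
c is the only step now ready → c.
d is the only step now ready → d.
That leaves b as the only ready step → b.
f needed b, now all done → f.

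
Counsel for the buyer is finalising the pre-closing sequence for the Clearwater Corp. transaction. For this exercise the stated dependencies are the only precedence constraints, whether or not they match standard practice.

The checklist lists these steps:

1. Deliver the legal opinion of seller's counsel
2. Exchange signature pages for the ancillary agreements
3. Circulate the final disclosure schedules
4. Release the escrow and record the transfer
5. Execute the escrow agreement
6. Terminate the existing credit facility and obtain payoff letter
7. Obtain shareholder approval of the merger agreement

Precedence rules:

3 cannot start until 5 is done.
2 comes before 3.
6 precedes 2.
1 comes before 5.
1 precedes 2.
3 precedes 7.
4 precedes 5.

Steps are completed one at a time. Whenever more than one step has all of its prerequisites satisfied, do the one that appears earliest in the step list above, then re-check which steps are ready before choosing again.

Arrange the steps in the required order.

1, 4 and 6 have no prerequisites; 1 is listed earlier, so 1 is first.
4 and 6 are both available; 4 is listed earlier → 4.
5 now also ready, so the ready set is {5, 6}; 5 is listed earlier → 5.
6 is the only step now ready → 6.
2 needed 1 and 6, now all done → 2.
3 needed 2 and 5, now all done → 3.
7 needed 3, now all done → 7.

1 4 5 6 2 3 7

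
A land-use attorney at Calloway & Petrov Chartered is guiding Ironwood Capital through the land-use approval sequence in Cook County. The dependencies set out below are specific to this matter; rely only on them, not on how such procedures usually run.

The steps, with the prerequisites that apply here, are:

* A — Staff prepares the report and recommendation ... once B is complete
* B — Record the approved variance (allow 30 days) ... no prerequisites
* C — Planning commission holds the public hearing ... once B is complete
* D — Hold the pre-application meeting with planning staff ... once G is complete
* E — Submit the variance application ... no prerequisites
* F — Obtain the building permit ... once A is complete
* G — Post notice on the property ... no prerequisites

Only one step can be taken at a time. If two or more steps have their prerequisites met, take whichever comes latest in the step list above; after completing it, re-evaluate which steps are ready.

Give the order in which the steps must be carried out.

G → E → D → B → C → A → F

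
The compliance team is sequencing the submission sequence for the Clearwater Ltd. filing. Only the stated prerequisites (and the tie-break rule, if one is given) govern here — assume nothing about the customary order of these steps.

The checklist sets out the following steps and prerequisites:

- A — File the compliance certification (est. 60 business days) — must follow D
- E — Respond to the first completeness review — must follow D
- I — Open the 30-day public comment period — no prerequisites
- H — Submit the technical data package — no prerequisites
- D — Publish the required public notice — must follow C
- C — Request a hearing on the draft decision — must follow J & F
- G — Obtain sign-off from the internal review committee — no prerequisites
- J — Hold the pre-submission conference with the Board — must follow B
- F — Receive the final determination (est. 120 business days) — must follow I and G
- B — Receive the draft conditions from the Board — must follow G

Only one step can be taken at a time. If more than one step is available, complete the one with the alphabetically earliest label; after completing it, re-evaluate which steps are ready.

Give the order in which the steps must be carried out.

G, B, H, I, F, J, C, D, A, E

Nothing is required for G, H and I. G has the earlier label → G first.
B, H and I are all available; B has the earlier label → B.
Ready: H, I and J. H has the earlier label → H.
Ready: I and J. I has the earlier label → I.
Now F and J have their prerequisites met. F has the earlier label, so F next.
Next only J has its prerequisites met → J.
C needed F and J, now all done → C.
Next only D has its prerequisites met → D.
A and E are both available; A has the earlier label → A.
That leaves E as the only ready step → E.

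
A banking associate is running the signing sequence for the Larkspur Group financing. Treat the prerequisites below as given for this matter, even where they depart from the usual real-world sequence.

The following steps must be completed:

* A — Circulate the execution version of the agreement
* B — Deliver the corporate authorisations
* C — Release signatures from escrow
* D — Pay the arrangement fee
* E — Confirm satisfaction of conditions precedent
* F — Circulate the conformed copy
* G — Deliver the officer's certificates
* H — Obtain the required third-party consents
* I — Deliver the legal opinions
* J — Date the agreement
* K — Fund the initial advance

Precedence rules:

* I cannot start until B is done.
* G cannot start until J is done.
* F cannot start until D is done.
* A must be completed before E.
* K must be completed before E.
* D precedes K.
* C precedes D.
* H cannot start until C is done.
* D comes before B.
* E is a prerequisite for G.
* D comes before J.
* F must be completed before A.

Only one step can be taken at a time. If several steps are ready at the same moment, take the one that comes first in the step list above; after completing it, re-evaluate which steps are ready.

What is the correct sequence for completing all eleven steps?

C D B F A H I J K E G

C has no prerequisites → C first.
D and H are both available; D is listed earlier → D.
Now B, F, H, J and K have their prerequisites met. B is listed earlier, so B next.
F, H, I, J and K are all available; F is listed earlier → F.
A, H, I, J and K are all available; A is listed earlier → A.
H, I, J and K are all available; H is listed earlier → H.
I, J and K are all available; I is listed earlier → I.
Ready: J and K. J is listed earlier → J.
K needed D, now all done → K.
E is the only step now ready → E.
Next only G has its prerequisites met → G.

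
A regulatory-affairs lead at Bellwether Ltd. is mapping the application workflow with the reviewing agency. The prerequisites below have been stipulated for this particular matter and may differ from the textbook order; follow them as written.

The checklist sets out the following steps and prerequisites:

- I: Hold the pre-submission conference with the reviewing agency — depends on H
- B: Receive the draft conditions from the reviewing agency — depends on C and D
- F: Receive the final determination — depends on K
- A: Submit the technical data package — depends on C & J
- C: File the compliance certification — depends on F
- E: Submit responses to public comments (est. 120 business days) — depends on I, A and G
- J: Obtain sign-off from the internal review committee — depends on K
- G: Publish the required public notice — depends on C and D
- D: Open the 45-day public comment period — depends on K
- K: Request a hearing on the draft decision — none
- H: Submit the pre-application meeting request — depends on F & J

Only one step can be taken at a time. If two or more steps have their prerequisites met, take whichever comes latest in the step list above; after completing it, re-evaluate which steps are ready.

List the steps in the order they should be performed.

K D J F H C G A B I E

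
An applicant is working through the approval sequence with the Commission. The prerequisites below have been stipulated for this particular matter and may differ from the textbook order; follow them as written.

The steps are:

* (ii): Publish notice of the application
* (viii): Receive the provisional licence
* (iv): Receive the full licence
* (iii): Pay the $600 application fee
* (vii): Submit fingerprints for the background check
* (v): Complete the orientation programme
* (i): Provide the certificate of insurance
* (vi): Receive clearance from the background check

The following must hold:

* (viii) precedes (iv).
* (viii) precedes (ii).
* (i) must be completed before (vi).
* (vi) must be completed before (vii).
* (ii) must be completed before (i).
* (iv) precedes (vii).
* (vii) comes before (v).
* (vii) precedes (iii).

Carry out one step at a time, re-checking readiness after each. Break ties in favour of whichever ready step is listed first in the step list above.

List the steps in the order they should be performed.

(viii) is the only step with nothing outstanding, so it goes first.
Now (ii) and (iv) have their prerequisites met. (ii) is listed earlier, so (ii) next.
(iv) and (i) are both available; (iv) is listed earlier → (iv).
That leaves (i) as the only ready step → (i).
(vi) needed (i), now all done → (vi).
(vii) needed (iv) and (vi), now all done → (vii).
(iii) and (v) are both available; (iii) is listed earlier → (iii).
(v) is the only step now ready → (v).

(viii) (ii) (iv) (i) (vi) (vii) (iii) (v)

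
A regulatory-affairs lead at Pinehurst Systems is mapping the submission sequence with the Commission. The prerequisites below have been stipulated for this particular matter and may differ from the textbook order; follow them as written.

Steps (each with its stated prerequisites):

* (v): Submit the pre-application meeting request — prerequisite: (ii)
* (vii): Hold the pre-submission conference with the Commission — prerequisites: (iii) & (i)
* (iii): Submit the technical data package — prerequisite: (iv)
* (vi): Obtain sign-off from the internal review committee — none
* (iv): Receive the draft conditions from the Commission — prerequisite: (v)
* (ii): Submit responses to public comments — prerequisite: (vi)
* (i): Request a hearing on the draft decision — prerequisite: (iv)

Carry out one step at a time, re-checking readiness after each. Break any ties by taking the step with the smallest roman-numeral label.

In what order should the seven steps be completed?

(vi), (ii), (v), (iv), (i), (iii), (vii)

(vi) has no prerequisites → (vi) first.
(ii) is the only step now ready → (ii).
(v) is the only step now ready → (v).
(iv) needed (v), now all done → (iv).
Ready: (i) and (iii). (i) has the earlier label → (i).
(iii) needed (iv), now all done → (iii).
(vii) is the only step now ready → (vii).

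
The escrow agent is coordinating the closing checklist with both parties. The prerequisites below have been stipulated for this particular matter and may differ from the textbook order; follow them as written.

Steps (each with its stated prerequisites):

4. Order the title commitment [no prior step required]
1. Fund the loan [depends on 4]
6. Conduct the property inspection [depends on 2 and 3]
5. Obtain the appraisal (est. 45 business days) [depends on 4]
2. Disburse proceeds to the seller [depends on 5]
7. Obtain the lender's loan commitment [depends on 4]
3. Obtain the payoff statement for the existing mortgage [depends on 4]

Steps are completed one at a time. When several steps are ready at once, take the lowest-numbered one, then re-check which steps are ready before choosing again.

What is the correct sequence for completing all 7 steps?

4 → 1 → 3 → 5 → 2 → 6 → 7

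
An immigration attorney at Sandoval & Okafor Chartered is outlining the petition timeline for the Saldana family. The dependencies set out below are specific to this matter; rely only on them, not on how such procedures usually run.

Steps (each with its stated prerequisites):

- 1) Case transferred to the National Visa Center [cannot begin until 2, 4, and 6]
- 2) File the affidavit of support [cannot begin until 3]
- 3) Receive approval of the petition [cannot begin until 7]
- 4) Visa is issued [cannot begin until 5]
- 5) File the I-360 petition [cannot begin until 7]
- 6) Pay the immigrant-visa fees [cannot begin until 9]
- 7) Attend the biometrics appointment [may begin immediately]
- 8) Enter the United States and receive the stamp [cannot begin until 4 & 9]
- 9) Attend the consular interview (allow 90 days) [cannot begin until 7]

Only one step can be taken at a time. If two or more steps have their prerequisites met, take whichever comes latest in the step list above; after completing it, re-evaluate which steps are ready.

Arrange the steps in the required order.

Only 7 has no prerequisites, so it is first.
9, 5 and 3 are all available; 9 is listed later → 9.
6 now also ready, so the ready set is {6, 5, 3}; 6 is listed later → 6.
Ready: 5 and 3. 5 is listed later → 5.
Now 4 and 3 have their prerequisites met. 4 is listed later, so 4 next.
Now 8 and 3 have their prerequisites met. 8 is listed later, so 8 next.
3 needed 7, now all done → 3.
Next only 2 has its prerequisites met → 2.
That leaves 1 as the only ready step → 1.

7 → 9 → 6 → 5 → 4 → 8 → 3 → 2 → 1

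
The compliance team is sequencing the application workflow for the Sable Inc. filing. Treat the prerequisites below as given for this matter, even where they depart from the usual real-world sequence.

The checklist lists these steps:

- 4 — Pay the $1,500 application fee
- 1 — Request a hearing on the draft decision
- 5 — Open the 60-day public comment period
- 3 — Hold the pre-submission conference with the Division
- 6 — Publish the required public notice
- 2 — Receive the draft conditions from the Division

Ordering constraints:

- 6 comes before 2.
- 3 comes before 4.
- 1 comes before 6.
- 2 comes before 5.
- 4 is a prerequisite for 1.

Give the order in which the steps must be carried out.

3 is the only step with nothing outstanding, so it goes first.
Next only 4 has its prerequisites met → 4.
1 is the only step now ready → 1.
6 needed 1, now all done → 6.
2 is the only step now ready → 2.
5 needed 2, now all done → 5.

3 4 1 6 2 5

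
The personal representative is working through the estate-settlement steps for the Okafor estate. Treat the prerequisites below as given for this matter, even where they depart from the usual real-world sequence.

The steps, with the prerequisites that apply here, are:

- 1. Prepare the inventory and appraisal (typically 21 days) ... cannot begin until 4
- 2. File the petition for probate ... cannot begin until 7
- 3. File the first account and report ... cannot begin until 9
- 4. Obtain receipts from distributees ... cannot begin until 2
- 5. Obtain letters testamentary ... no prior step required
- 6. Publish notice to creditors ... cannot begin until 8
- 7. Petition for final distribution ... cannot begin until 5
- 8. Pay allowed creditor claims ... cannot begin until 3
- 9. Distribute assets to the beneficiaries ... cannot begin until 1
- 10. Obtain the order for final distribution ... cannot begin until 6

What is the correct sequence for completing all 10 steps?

Only 5 has no prerequisites, so it is first.
That leaves 7 as the only ready step → 7.
2 is the only step now ready → 2.
4 is the only step now ready → 4.
1 needed 4, now all done → 1.
9 needed 1, now all done → 9.
That leaves 3 as the only ready step → 3.
8 needed 3, now all done → 8.
That leaves 6 as the only ready step → 6.
10 needed 6, now all done → 10.

5, 7, 2, 4, 1, 9, 3, 8, 6, 10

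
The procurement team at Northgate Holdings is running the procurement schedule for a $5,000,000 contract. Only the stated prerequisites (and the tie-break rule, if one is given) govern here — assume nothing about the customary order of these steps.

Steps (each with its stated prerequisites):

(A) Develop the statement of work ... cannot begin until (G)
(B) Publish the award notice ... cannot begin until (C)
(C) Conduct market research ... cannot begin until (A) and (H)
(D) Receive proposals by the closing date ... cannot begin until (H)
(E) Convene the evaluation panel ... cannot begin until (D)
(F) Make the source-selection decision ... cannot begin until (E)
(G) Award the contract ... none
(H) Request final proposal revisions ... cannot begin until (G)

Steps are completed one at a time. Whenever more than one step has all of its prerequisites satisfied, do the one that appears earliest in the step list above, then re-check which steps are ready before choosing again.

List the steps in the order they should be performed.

(G) is the only step with nothing outstanding, so it goes first.
Ready: (A) and (H). (A) is listed earlier → (A).
Next only (H) has its prerequisites met → (H).
(C) and (D) are both available; (C) is listed earlier → (C).
(B) and (D) are both available; (B) is listed earlier → (B).
Next only (D) has its prerequisites met → (D).
(E) is the only step now ready → (E).
(F) is the only step now ready → (F).

(G) (A) (H) (C) (B) (D) (E) (F)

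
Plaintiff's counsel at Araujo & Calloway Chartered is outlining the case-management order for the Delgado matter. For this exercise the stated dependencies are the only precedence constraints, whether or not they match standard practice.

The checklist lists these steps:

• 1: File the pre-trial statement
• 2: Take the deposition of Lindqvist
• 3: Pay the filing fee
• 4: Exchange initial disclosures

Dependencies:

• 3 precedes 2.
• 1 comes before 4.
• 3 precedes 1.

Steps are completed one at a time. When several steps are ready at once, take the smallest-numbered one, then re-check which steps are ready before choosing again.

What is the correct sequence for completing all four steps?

3 1 2 4

3 is the only step with nothing outstanding, so it goes first.
1 and 2 are both available; 1 has the earlier label → 1.
Now 2 and 4 have their prerequisites met. 2 has the earlier label, so 2 next.
4 needed 1, now all done → 4.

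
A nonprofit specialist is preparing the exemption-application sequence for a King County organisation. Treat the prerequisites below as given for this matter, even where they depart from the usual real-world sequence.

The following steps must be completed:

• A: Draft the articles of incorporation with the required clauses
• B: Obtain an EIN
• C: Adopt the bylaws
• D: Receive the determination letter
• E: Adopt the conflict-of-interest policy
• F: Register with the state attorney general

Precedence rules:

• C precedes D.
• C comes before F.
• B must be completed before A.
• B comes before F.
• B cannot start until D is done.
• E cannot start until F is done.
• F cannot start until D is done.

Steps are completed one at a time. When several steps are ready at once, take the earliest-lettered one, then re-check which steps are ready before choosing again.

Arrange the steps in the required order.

C, D, B, A, F, E

Only C has no prerequisites, so it is first.
That leaves D as the only ready step → D.
B needed D, now all done → B.
Ready: A and F. A has the earlier label → A.
That leaves F as the only ready step → F.
E needed F, now all done → E.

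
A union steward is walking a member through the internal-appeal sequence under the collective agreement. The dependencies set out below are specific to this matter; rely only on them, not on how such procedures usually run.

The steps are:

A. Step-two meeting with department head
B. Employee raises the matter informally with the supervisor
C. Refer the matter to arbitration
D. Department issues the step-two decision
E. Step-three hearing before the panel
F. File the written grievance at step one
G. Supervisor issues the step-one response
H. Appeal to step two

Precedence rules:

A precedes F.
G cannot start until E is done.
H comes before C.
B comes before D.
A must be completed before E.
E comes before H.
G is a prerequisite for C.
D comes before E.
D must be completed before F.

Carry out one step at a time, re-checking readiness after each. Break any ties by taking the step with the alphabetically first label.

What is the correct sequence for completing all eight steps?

Nothing is required for A and B. A has the earlier label → A first.
Next only B has its prerequisites met → B.
D needed B, now all done → D.
Now E and F have their prerequisites met. E has the earlier label, so E next.
Ready: F, G and H. F has the earlier label → F.
Now G and H have their prerequisites met. G has the earlier label, so G next.
H needed E, now all done → H.
C needed G and H, now all done → C.

A B D E F G H C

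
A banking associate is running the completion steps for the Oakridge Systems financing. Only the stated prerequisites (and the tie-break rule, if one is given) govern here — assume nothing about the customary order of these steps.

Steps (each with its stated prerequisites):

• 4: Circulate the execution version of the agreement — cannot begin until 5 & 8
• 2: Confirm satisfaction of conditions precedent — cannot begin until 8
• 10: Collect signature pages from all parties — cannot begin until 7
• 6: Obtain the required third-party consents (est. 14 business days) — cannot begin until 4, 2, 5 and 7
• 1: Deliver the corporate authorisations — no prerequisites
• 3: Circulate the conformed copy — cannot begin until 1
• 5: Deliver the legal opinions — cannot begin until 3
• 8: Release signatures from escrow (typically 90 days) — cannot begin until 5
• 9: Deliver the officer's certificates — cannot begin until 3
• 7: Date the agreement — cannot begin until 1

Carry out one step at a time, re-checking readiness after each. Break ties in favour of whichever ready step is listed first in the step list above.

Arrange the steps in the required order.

1 3 5 8 4 2 9 7 10 6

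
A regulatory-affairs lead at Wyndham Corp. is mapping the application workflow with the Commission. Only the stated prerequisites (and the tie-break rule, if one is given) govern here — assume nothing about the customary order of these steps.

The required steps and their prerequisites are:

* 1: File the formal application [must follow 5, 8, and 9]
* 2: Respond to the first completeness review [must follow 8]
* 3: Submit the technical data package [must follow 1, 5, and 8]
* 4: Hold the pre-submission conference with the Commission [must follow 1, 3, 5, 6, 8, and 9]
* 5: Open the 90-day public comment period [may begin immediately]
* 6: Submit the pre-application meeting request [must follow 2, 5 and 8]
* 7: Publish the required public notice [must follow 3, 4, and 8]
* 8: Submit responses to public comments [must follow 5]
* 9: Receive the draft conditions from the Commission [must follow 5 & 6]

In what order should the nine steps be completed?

5, 8, 2, 6, 9, 1, 3, 4, 7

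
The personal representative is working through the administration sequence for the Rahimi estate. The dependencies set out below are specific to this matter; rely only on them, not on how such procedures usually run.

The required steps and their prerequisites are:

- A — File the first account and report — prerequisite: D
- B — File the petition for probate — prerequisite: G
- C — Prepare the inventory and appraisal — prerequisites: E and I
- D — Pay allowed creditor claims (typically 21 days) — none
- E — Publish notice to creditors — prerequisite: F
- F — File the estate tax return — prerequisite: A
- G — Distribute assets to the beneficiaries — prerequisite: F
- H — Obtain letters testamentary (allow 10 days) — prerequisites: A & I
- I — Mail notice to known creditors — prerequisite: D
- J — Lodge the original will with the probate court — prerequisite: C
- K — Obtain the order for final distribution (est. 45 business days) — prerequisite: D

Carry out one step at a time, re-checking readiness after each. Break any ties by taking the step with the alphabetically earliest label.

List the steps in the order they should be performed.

D, A, F, E, G, B, I, C, H, J, K

Only D has no prerequisites, so it is first.
A, I and K are all available; A has the earlier label → A.
Now F, I and K have their prerequisites met. F has the earlier label, so F next.
Ready: E, G, I and K. E has the earlier label → E.
G, I and K are all available; G has the earlier label → G.
B now also ready, so the ready set is {B, I, K}; B has the earlier label → B.
Ready: I and K. I has the earlier label → I.
Now C, H and K have their prerequisites met. C has the earlier label, so C next.
Ready: H, J and K. H has the earlier label → H.
Ready: J and K. J has the earlier label → J.
Next only K has its prerequisites met → K.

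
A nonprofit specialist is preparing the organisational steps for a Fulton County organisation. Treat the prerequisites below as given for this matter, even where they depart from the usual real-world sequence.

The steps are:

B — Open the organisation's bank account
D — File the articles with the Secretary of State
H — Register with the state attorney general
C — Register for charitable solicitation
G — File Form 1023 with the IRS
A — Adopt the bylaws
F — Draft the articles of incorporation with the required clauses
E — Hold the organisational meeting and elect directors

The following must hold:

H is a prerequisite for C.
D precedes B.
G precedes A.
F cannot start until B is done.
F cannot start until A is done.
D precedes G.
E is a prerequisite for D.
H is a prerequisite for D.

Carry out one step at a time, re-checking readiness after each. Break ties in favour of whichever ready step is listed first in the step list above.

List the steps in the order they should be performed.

H → C → E → D → B → G → A → F

H and E have no prerequisites; H is listed earlier, so H is first.
Ready: C and E. C is listed earlier → C.
That leaves E as the only ready step → E.
D is the only step now ready → D.
Now B and G have their prerequisites met. B is listed earlier, so B next.
That leaves G as the only ready step → G.
A needed G, now all done → A.
F needed B and A, now all done → F.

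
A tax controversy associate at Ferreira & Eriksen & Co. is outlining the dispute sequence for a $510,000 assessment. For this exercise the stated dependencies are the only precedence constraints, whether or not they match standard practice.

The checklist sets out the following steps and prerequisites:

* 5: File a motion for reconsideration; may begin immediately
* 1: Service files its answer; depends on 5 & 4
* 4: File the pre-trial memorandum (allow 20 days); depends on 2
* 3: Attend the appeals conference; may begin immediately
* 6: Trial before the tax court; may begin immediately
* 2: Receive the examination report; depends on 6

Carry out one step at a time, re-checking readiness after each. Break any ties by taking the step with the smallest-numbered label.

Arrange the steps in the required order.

3, 5 and 6 have no prerequisites; 3 has the earlier label, so 3 is first.
5 and 6 are both available; 5 has the earlier label → 5.
Next only 6 has its prerequisites met → 6.
2 needed 6, now all done → 2.
Next only 4 has its prerequisites met → 4.
That leaves 1 as the only ready step → 1.

3, 5, 6, 2, 4, 1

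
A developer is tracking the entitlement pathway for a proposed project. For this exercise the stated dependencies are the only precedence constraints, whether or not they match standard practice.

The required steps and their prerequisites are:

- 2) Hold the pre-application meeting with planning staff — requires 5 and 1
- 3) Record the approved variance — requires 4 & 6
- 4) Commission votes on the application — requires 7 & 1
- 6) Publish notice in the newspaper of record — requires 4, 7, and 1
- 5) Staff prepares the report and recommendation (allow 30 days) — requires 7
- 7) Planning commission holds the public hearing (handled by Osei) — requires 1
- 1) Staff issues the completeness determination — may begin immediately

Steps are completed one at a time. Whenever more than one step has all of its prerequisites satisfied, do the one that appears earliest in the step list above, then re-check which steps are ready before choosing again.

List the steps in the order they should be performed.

1 7 4 6 3 5 2

1 has no prerequisites → 1 first.
7 is the only step now ready → 7.
Now 4 and 5 have their prerequisites met. 4 is listed earlier, so 4 next.
Now 6 and 5 have their prerequisites met. 6 is listed earlier, so 6 next.
Ready: 3 and 5. 3 is listed earlier → 3.
Next only 5 has its prerequisites met → 5.
Next only 2 has its prerequisites met → 2.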